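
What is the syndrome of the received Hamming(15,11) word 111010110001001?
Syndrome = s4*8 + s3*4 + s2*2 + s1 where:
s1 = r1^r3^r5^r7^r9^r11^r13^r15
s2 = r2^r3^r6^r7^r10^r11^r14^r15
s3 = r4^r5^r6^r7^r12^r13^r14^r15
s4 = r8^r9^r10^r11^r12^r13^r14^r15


s1=1, s2=0, s3=0, s4=1

Syndrome = 9 (error at position 9)


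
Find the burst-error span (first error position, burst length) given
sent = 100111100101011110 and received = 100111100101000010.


XOR: 000000000000011100

Burst at position 13, length 3


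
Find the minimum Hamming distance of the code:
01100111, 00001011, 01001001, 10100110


Comparing all pairs, minimum distance: 2
Can detect 1 errors, correct 0 errors

2


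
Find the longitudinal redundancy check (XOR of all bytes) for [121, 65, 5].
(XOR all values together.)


XOR chain: 121 ^ 65 ^ 5 = 61

61


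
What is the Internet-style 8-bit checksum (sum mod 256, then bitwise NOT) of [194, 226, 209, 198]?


Sum = 827 mod 256 = 59
Complement = 196

196


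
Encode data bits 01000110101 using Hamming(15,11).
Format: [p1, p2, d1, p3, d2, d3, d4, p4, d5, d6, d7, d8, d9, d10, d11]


Parity bits: p1=0, p2=1, p3=1, p4=0

010110000110101


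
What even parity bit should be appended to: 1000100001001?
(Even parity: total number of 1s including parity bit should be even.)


Number of 1s in data: 4
Parity bit: 0

0


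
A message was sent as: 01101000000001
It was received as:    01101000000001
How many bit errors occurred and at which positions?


XOR: 00000000000000

0 errors (received matches sent)


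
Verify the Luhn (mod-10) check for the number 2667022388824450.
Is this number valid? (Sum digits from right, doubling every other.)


Luhn sum = 66
66 mod 10 = 6

Invalid (Luhn sum mod 10 = 6)


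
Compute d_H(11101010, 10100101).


XOR: 01001111
Count of 1s: 5

5


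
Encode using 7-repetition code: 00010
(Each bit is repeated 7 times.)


Each bit -> 7 copies

00000000000000000000011111110000000


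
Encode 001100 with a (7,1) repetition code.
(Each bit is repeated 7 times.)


Each bit -> 7 copies

000000000000001111111111111100000000000000


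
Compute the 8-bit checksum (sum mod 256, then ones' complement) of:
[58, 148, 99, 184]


Sum = 489 mod 256 = 233
Complement = 22

22


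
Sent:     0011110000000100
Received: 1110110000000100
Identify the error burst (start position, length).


XOR: 1101000000000000

Burst at position 0, length 4


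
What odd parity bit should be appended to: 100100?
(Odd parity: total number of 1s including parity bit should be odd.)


Number of 1s in data: 2
Parity bit: 1

1


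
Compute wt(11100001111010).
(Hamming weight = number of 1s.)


Counting 1s in 11100001111010

8


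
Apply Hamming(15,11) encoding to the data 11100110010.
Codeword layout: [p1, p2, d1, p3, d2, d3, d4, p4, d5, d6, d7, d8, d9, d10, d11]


Parity bits: p1=1, p2=1, p3=1, p4=1

111111010110010


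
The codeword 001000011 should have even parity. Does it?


Number of 1s: 3

No, parity error (3 ones)


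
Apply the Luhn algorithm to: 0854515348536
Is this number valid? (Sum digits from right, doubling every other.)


Luhn sum = 66
66 mod 10 = 6

Invalid (Luhn sum mod 10 = 6)


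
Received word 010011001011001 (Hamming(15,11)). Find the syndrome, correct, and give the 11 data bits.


Syndrome = 0: no error detected

Data: 01101011001 (no errors)


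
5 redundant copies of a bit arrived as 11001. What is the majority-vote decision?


Ones: 3 out of 5
Threshold: 3

1 (3/5 voted 1)


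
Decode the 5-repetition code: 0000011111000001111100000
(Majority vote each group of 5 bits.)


Groups: 00000, 11111, 00000, 11111, 00000
Majority votes: 01010

01010


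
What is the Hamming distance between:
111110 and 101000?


XOR: 010110
Count of 1s: 3

3


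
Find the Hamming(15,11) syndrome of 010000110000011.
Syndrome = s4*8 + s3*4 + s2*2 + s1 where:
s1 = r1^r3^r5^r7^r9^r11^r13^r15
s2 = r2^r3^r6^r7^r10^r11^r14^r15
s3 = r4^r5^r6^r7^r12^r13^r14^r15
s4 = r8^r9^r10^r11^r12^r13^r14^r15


s1=0, s2=0, s3=1, s4=1

Syndrome = 12 (error at position 12)


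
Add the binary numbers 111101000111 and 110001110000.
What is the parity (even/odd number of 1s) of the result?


111101000111 = 3911
110001110000 = 3184
Sum = 7095 = 1101110110111
1s count = 10

even parity (10 ones in 1101110110111)


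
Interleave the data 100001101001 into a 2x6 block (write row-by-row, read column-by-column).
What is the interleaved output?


Matrix:
  100001
  101001
Read columns: 110001000011

110001000011


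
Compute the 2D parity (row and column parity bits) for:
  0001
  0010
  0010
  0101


Row parities: 1110
Column parities: 0100

Row P: 1110, Col P: 0100, Corner: 1


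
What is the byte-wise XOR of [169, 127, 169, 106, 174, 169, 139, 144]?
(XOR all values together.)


XOR chain: 169 ^ 127 ^ 169 ^ 106 ^ 174 ^ 169 ^ 139 ^ 144 = 9

9


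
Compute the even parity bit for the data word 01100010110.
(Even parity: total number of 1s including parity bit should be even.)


Number of 1s in data: 5
Parity bit: 1

1


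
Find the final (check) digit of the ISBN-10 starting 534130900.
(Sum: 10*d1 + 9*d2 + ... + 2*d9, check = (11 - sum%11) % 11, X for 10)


Weighted sum: 170
170 mod 11 = 5

Check digit: 6


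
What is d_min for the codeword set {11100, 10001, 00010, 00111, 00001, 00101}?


Comparing all pairs, minimum distance: 1
Can detect 0 errors, correct 0 errors

1


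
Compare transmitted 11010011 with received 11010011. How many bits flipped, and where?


XOR: 00000000

0 errors (received matches sent)


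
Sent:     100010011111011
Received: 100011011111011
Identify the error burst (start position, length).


XOR: 000001000000000

Burst at position 5, length 1


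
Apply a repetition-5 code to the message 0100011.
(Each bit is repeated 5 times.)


Each bit -> 5 copies

00000111110000000000000001111111111


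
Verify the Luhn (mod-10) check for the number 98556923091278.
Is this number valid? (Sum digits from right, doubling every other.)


Luhn sum = 68
68 mod 10 = 8

Invalid (Luhn sum mod 10 = 8)


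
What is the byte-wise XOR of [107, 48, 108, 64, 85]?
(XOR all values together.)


XOR chain: 107 ^ 48 ^ 108 ^ 64 ^ 85 = 34

34


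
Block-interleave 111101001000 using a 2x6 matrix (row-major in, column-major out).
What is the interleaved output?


Matrix:
  111101
  001000
Read columns: 101011100010

101011100010


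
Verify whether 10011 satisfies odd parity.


Number of 1s: 3

Yes, parity is correct (3 ones)


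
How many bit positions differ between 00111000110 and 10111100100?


XOR: 10000100010
Count of 1s: 3

3


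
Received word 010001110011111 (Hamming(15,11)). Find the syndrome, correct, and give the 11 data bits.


Syndrome = 0: no error detected

Data: 00110011111 (no errors)


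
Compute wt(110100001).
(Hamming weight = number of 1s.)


Counting 1s in 110100001

4


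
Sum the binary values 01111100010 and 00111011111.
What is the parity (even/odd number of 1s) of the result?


01111100010 = 994
00111011111 = 479
Sum = 1473 = 10111000001
1s count = 5

odd parity (5 ones in 10111000001)


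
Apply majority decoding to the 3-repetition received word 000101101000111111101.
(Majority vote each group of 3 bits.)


Groups: 000, 101, 101, 000, 111, 111, 101
Majority votes: 0110111

0110111


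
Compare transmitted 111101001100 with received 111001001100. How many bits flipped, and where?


XOR: 000100000000

1 error(s) at position(s): 3


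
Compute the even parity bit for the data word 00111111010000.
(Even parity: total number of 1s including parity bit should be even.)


Number of 1s in data: 7
Parity bit: 1

1


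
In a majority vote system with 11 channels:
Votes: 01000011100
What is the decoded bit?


Ones: 4 out of 11
Threshold: 6

0 (4/11 voted 1)


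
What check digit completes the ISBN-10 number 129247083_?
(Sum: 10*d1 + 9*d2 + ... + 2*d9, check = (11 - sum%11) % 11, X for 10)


Weighted sum: 203
203 mod 11 = 5

Check digit: 6


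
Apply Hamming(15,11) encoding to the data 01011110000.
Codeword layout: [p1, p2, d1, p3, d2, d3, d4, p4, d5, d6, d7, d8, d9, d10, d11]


Parity bits: p1=0, p2=1, p3=0, p4=1

010010111110000


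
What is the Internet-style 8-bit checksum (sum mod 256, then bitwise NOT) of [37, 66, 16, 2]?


Sum = 121 mod 256 = 121
Complement = 134

134


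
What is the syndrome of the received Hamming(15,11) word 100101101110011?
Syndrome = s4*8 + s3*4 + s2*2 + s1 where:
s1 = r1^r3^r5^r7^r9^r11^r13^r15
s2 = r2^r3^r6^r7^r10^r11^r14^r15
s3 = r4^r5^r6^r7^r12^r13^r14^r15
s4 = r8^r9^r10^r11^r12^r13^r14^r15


s1=1, s2=0, s3=1, s4=1

Syndrome = 13 (error at position 13)


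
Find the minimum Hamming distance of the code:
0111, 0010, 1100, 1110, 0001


Comparing all pairs, minimum distance: 1
Can detect 0 errors, correct 0 errors

1


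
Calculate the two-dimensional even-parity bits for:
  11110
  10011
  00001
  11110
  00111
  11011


Row parities: 011010
Column parities: 01110

Row P: 011010, Col P: 01110, Corner: 1


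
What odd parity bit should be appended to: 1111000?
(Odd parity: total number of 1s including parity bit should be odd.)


Number of 1s in data: 4
Parity bit: 1

1


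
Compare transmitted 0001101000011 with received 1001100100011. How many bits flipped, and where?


XOR: 1000001100000

3 error(s) at position(s): 0, 6, 7


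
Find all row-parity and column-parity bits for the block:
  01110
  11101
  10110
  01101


Row parities: 1011
Column parities: 01000

Row P: 1011, Col P: 01000, Corner: 1


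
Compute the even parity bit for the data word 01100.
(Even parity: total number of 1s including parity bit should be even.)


Number of 1s in data: 2
Parity bit: 0

0


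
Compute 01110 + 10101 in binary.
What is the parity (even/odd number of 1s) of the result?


01110 = 14
10101 = 21
Sum = 35 = 100011
1s count = 3

odd parity (3 ones in 100011)


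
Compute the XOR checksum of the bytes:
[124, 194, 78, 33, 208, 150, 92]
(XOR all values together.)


XOR chain: 124 ^ 194 ^ 78 ^ 33 ^ 208 ^ 150 ^ 92 = 203

203


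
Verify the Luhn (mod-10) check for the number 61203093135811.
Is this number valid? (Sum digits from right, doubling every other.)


Luhn sum = 43
43 mod 10 = 3

Invalid (Luhn sum mod 10 = 3)


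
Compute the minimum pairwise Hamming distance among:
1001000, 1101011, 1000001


Comparing all pairs, minimum distance: 2
Can detect 1 errors, correct 0 errors

2


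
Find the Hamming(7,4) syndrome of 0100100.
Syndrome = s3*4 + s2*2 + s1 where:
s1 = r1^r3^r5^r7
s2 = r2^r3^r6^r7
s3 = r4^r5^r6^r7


s1=1, s2=1, s3=1

Syndrome = 7 (error at position 7)


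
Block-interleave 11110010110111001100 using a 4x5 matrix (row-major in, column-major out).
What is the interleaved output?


Matrix:
  11110
  01011
  01110
  01100
Read columns: 10001111101111100100

10001111101111100100


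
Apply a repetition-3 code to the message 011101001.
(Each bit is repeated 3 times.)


Each bit -> 3 copies

000111111111000111000000111


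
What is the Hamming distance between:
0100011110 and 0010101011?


XOR: 0110110101
Count of 1s: 6

6


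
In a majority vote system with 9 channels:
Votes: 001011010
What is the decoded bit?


Ones: 4 out of 9
Threshold: 5

0 (4/9 voted 1)


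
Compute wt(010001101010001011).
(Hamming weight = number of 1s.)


Counting 1s in 010001101010001011

8


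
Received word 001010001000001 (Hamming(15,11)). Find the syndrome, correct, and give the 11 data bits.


Syndrome = 0: no error detected

Data: 11001000001 (no errors)


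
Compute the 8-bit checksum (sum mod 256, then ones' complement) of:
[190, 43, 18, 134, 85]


Sum = 470 mod 256 = 214
Complement = 41

41


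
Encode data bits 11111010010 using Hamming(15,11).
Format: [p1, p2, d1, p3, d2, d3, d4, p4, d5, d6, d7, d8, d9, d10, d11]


Parity bits: p1=1, p2=1, p3=0, p4=1

111011111010010


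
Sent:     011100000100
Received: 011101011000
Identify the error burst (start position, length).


XOR: 000001011100

Burst at position 5, length 5


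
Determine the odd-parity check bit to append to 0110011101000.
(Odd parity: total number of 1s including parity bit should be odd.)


Number of 1s in data: 6
Parity bit: 1

1


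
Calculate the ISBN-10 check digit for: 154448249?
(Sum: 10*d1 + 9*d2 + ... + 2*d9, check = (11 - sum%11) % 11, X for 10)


Weighted sum: 217
217 mod 11 = 8

Check digit: 3


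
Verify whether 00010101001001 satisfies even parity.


Number of 1s: 5

No, parity error (5 ones)


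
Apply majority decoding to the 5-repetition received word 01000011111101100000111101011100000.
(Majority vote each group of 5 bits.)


Groups: 01000, 01111, 11011, 00000, 11110, 10111, 00000
Majority votes: 0110110

0110110


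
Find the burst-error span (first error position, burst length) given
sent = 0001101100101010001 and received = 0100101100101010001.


XOR: 0101000000000000000

Burst at position 1, length 3


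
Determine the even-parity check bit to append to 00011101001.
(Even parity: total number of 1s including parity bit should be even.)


Number of 1s in data: 5
Parity bit: 1

1


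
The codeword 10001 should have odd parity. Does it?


Number of 1s: 2

No, parity error (2 ones)


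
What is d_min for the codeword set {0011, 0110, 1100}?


Comparing all pairs, minimum distance: 2
Can detect 1 errors, correct 0 errors

2


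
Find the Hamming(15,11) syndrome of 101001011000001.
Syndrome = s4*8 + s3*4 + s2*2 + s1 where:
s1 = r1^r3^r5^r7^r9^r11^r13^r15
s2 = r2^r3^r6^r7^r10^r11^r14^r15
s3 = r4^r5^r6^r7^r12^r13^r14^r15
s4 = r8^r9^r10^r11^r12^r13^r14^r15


s1=0, s2=1, s3=0, s4=1

Syndrome = 10 (error at position 10)


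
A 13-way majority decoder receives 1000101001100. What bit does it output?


Ones: 5 out of 13
Threshold: 7

0 (5/13 voted 1)


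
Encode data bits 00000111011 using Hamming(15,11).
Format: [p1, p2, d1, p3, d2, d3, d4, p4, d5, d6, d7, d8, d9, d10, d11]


Parity bits: p1=0, p2=0, p3=1, p4=1

000100010111011


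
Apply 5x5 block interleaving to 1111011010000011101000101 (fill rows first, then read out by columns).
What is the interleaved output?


Matrix:
  11110
  11010
  00001
  11010
  00101
Read columns: 1101011010100011101000101

1101011010100011101000101


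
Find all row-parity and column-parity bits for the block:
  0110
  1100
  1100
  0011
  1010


Row parities: 00000
Column parities: 1111

Row P: 00000, Col P: 1111, Corner: 0


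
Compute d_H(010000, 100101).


XOR: 110101
Count of 1s: 4

4


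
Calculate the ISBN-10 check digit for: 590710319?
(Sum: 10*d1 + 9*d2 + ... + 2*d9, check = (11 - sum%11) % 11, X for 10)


Weighted sum: 219
219 mod 11 = 10

Check digit: 1


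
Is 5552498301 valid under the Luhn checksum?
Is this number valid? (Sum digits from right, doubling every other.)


Luhn sum = 37
37 mod 10 = 7

Invalid (Luhn sum mod 10 = 7)


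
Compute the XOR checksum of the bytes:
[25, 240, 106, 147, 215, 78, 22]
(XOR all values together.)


XOR chain: 25 ^ 240 ^ 106 ^ 147 ^ 215 ^ 78 ^ 22 = 159

159


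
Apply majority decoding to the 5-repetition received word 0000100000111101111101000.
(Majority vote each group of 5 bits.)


Groups: 00001, 00000, 11110, 11111, 01000
Majority votes: 00110

00110


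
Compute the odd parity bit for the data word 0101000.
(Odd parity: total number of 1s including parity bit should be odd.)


Number of 1s in data: 2
Parity bit: 1

1


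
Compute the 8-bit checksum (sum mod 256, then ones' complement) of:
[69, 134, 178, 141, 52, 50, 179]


Sum = 803 mod 256 = 35
Complement = 220

220


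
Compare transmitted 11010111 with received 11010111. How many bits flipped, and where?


XOR: 00000000

0 errors (received matches sent)


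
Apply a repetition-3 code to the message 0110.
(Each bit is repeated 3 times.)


Each bit -> 3 copies

000111111000


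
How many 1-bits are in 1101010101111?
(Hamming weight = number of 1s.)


Counting 1s in 1101010101111

9


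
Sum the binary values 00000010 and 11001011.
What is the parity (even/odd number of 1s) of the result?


00000010 = 2
11001011 = 203
Sum = 205 = 11001101
1s count = 5

odd parity (5 ones in 11001101)


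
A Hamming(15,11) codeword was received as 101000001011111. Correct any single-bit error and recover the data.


Syndrome = 0: no error detected

Data: 10001011111 (no errors)


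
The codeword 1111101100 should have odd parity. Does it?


Number of 1s: 7

Yes, parity is correct (7 ones)


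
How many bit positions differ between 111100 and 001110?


XOR: 110010
Count of 1s: 3

3


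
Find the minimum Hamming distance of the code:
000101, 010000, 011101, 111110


Comparing all pairs, minimum distance: 2
Can detect 1 errors, correct 0 errors

2


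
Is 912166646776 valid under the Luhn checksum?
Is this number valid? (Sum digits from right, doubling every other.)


Luhn sum = 52
52 mod 10 = 2

Invalid (Luhn sum mod 10 = 2)


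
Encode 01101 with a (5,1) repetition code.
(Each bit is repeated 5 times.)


Each bit -> 5 copies

0000011111111110000011111


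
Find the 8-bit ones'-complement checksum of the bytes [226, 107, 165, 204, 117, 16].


Sum = 835 mod 256 = 67
Complement = 188

188


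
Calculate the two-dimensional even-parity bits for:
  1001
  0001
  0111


Row parities: 011
Column parities: 1111

Row P: 011, Col P: 1111, Corner: 0


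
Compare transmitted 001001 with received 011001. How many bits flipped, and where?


XOR: 010000

1 error(s) at position(s): 1


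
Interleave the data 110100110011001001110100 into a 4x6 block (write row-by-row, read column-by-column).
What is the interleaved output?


Matrix:
  110100
  110011
  001001
  110100
Read columns: 110111010010100101000110

110111010010100101000110


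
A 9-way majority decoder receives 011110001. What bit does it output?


Ones: 5 out of 9
Threshold: 5

1 (5/9 voted 1)


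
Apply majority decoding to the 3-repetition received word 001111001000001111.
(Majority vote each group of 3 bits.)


Groups: 001, 111, 001, 000, 001, 111
Majority votes: 010001

010001


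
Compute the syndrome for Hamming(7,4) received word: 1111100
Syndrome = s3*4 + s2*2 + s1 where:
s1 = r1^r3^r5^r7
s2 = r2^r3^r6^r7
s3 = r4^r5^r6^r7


s1=1, s2=0, s3=0

Syndrome = 1 (error at position 1)


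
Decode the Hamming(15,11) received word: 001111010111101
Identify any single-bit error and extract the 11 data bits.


Syndrome = 3: error at position 3

Data: 01100111101 (corrected bit 3)


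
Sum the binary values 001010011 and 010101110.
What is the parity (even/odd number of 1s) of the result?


001010011 = 83
010101110 = 174
Sum = 257 = 100000001
1s count = 2

even parity (2 ones in 100000001)


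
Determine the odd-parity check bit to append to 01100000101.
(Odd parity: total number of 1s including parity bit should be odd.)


Number of 1s in data: 4
Parity bit: 1

1


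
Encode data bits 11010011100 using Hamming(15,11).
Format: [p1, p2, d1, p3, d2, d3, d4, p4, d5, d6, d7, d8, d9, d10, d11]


Parity bits: p1=1, p2=1, p3=0, p4=1

111010110011100


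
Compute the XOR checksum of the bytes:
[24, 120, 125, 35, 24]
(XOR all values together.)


XOR chain: 24 ^ 120 ^ 125 ^ 35 ^ 24 = 38

38


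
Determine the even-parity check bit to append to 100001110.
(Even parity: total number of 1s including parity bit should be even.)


Number of 1s in data: 4
Parity bit: 0

0


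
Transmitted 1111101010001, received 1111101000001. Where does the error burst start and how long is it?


XOR: 0000000010000

Burst at position 8, length 1


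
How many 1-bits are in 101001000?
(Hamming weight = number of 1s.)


Counting 1s in 101001000

3


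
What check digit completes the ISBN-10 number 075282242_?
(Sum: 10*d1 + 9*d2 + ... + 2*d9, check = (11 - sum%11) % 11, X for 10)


Weighted sum: 199
199 mod 11 = 1

Check digit: X


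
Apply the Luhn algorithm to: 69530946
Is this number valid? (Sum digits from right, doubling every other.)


Luhn sum = 39
39 mod 10 = 9

Invalid (Luhn sum mod 10 = 9)


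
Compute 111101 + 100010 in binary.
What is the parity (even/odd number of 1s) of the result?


111101 = 61
100010 = 34
Sum = 95 = 1011111
1s count = 6

even parity (6 ones in 1011111)


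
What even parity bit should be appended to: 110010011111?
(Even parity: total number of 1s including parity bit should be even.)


Number of 1s in data: 8
Parity bit: 0

0


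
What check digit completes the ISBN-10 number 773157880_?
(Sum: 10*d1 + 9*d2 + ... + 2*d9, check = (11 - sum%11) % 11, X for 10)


Weighted sum: 285
285 mod 11 = 10

Check digit: 1


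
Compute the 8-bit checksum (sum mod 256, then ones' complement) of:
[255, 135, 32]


Sum = 422 mod 256 = 166
Complement = 89

89


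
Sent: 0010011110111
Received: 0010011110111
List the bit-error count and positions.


XOR: 0000000000000

0 errors (received matches sent)


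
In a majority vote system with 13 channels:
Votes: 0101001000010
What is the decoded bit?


Ones: 4 out of 13
Threshold: 7

0 (4/13 voted 1)


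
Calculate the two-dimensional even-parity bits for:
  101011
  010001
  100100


Row parities: 000
Column parities: 011110

Row P: 000, Col P: 011110, Corner: 0


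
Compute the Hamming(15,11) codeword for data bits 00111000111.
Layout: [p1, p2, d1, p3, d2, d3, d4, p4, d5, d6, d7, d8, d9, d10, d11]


Parity bits: p1=0, p2=0, p3=1, p4=0

000101101000111


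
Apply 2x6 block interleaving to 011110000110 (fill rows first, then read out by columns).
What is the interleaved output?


Matrix:
  011110
  000110
Read columns: 001010111100

001010111100


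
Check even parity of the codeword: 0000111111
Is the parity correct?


Number of 1s: 6

Yes, parity is correct (6 ones)


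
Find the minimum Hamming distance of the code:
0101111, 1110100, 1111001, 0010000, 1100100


Comparing all pairs, minimum distance: 1
Can detect 0 errors, correct 0 errors

1


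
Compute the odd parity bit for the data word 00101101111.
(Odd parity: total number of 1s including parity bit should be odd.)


Number of 1s in data: 7
Parity bit: 0

0


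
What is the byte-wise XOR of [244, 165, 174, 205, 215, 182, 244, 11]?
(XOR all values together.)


XOR chain: 244 ^ 165 ^ 174 ^ 205 ^ 215 ^ 182 ^ 244 ^ 11 = 172

172


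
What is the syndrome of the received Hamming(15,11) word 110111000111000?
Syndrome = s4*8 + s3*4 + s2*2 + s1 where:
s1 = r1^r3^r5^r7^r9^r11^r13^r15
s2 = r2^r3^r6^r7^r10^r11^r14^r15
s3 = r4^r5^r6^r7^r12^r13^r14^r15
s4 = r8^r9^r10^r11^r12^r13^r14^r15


s1=1, s2=0, s3=0, s4=1

Syndrome = 9 (error at position 9)


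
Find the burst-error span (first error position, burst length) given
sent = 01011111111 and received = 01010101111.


XOR: 00001010000

Burst at position 4, length 3


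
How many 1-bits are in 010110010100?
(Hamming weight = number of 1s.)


Counting 1s in 010110010100

5


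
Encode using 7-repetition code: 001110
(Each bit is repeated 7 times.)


Each bit -> 7 copies

000000000000001111111111111111111110000000


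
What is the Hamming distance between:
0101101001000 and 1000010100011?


XOR: 1101111101011
Count of 1s: 10

10


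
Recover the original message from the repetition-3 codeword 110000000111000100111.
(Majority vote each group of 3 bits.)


Groups: 110, 000, 000, 111, 000, 100, 111
Majority votes: 1001001

1001001


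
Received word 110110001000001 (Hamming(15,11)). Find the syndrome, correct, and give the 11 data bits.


Syndrome = 4: error at position 4

Data: 01001000001 (corrected bit 4)


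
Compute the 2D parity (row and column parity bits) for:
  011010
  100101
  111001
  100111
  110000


Row parities: 11000
Column parities: 010001

Row P: 11000, Col P: 010001, Corner: 0


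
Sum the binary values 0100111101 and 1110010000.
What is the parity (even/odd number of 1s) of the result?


0100111101 = 317
1110010000 = 912
Sum = 1229 = 10011001101
1s count = 6

even parity (6 ones in 10011001101)


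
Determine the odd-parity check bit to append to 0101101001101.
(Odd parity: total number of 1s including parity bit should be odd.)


Number of 1s in data: 7
Parity bit: 0

0


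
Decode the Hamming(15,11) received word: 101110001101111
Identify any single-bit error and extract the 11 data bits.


Syndrome = 0: no error detected

Data: 11001101111 (no errors)


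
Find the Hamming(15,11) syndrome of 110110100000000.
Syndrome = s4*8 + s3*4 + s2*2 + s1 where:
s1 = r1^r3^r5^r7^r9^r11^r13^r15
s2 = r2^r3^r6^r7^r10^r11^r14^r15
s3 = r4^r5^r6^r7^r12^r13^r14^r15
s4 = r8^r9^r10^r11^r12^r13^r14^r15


s1=1, s2=0, s3=1, s4=0

Syndrome = 5 (error at position 5)


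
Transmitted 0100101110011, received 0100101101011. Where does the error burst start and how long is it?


XOR: 0000000011000

Burst at position 8, length 2


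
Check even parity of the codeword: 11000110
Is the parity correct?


Number of 1s: 4

Yes, parity is correct (4 ones)


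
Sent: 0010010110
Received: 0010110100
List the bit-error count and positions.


XOR: 0000100010

2 error(s) at position(s): 4, 8


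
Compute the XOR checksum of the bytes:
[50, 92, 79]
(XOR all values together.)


XOR chain: 50 ^ 92 ^ 79 = 33

33


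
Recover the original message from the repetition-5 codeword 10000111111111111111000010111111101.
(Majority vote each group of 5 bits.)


Groups: 10000, 11111, 11111, 11111, 00001, 01111, 11101
Majority votes: 0111011

0111011


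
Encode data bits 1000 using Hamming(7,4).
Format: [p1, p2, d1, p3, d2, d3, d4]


Parity bits: p1=1, p2=1, p3=0

1110000


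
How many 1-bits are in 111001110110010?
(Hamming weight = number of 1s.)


Counting 1s in 111001110110010

9


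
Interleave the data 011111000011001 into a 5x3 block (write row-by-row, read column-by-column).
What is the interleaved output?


Matrix:
  011
  111
  000
  011
  001
Read columns: 010001101011011

010001101011011


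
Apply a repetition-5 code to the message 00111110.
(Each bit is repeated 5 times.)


Each bit -> 5 copies

0000000000111111111111111111111111100000


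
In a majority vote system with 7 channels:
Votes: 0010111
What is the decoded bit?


Ones: 4 out of 7
Threshold: 4

1 (4/7 voted 1)


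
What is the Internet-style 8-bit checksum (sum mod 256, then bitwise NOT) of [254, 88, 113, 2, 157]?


Sum = 614 mod 256 = 102
Complement = 153

153


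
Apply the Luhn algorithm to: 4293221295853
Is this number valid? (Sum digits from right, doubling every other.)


Luhn sum = 56
56 mod 10 = 6

Invalid (Luhn sum mod 10 = 6)


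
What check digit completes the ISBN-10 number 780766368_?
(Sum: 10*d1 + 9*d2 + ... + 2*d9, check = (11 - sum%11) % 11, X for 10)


Weighted sum: 303
303 mod 11 = 6

Check digit: 5


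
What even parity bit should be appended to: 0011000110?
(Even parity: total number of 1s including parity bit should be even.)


Number of 1s in data: 4
Parity bit: 0

0


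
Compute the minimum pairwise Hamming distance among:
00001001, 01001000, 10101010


Comparing all pairs, minimum distance: 2
Can detect 1 errors, correct 0 errors

2


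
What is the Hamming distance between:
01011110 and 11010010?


XOR: 10001100
Count of 1s: 3

3


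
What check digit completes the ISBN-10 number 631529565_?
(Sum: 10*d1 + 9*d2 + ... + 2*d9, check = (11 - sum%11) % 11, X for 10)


Weighted sum: 235
235 mod 11 = 4

Check digit: 7


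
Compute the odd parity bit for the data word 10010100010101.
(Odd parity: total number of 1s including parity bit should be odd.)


Number of 1s in data: 6
Parity bit: 1

1


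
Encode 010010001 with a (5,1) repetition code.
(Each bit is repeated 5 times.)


Each bit -> 5 copies

000001111100000000001111100000000000000011111


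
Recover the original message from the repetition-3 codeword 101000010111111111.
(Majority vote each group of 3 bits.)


Groups: 101, 000, 010, 111, 111, 111
Majority votes: 100111

100111


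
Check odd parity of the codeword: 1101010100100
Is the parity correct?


Number of 1s: 6

No, parity error (6 ones)


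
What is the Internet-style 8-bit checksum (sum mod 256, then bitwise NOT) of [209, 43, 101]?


Sum = 353 mod 256 = 97
Complement = 158

158


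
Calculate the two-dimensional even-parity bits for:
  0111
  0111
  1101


Row parities: 111
Column parities: 1101

Row P: 111, Col P: 1101, Corner: 1


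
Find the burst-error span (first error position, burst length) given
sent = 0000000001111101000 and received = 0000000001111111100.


XOR: 0000000000000010100

Burst at position 14, length 3


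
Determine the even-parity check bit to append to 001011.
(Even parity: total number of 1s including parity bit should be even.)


Number of 1s in data: 3
Parity bit: 1

1


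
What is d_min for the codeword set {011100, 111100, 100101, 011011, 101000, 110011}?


Comparing all pairs, minimum distance: 1
Can detect 0 errors, correct 0 errors

1


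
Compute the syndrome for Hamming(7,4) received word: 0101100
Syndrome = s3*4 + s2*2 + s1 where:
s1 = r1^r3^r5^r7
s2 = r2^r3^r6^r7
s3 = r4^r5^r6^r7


s1=1, s2=1, s3=0

Syndrome = 3 (error at position 3)


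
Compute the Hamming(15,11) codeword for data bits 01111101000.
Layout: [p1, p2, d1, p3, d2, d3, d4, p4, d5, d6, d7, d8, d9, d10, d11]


Parity bits: p1=1, p2=1, p3=0, p4=1

110011111101000


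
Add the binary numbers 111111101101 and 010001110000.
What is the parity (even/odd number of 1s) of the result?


111111101101 = 4077
010001110000 = 1136
Sum = 5213 = 1010001011101
1s count = 7

odd parity (7 ones in 1010001011101)


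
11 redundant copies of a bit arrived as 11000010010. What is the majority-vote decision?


Ones: 4 out of 11
Threshold: 6

0 (4/11 voted 1)


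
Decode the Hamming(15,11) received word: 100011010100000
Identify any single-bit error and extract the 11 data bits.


Syndrome = 0: no error detected

Data: 01100100000 (no errors)


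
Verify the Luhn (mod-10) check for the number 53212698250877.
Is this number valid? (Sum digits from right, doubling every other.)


Luhn sum = 65
65 mod 10 = 5

Invalid (Luhn sum mod 10 = 5)


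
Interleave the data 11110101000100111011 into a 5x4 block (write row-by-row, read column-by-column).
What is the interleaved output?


Matrix:
  1111
  0101
  0001
  0011
  1011
Read columns: 10001110001001111111

10001110001001111111


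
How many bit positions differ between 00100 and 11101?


XOR: 11001
Count of 1s: 3

3


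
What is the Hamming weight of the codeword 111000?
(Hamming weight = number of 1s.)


Counting 1s in 111000

3


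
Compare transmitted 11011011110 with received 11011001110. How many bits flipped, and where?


XOR: 00000010000

1 error(s) at position(s): 6


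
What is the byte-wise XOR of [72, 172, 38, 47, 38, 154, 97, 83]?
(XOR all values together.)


XOR chain: 72 ^ 172 ^ 38 ^ 47 ^ 38 ^ 154 ^ 97 ^ 83 = 99

99


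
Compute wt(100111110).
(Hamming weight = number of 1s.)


Counting 1s in 100111110

6


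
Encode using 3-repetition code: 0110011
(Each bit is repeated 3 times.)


Each bit -> 3 copies

000111111000000111111


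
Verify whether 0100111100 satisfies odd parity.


Number of 1s: 5

Yes, parity is correct (5 ones)


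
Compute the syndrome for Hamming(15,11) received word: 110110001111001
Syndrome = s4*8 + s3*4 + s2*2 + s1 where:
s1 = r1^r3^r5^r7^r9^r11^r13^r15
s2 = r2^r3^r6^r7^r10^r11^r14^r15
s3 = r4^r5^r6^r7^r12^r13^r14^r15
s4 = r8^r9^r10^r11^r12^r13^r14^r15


s1=1, s2=0, s3=0, s4=1

Syndrome = 9 (error at position 9)


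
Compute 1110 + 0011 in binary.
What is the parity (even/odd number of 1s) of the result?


1110 = 14
0011 = 3
Sum = 17 = 10001
1s count = 2

even parity (2 ones in 10001)


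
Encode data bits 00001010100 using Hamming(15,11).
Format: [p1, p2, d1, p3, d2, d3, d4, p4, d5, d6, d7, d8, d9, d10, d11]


Parity bits: p1=1, p2=1, p3=1, p4=1

110100011010100


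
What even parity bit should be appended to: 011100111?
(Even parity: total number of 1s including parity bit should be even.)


Number of 1s in data: 6
Parity bit: 0

0


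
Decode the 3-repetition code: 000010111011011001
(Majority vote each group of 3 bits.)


Groups: 000, 010, 111, 011, 011, 001
Majority votes: 001110

001110


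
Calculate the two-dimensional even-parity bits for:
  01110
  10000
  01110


Row parities: 111
Column parities: 10000

Row P: 111, Col P: 10000, Corner: 1


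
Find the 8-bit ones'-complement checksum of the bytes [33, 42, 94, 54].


Sum = 223 mod 256 = 223
Complement = 32

32


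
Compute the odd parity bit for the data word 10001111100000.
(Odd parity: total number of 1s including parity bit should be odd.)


Number of 1s in data: 6
Parity bit: 1

1


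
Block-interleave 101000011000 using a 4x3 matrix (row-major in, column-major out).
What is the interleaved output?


Matrix:
  101
  000
  011
  000
Read columns: 100000101010

100000101010


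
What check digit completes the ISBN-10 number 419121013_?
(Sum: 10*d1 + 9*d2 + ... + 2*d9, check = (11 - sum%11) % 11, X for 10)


Weighted sum: 154
154 mod 11 = 0

Check digit: 0


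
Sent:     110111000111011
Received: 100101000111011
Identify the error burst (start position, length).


XOR: 010010000000000

Burst at position 1, length 4


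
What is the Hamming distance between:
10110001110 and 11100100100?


XOR: 01010101010
Count of 1s: 5

5


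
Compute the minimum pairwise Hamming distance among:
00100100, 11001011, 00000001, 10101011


Comparing all pairs, minimum distance: 2
Can detect 1 errors, correct 0 errors

2


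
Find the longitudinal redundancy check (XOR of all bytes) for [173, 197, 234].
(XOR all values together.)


XOR chain: 173 ^ 197 ^ 234 = 130

130


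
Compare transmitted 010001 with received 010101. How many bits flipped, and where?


XOR: 000100

1 error(s) at position(s): 3


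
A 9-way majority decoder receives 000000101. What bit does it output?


Ones: 2 out of 9
Threshold: 5

0 (2/9 voted 1)


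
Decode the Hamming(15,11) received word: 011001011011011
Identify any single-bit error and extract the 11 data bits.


Syndrome = 0: no error detected

Data: 10101011011 (no errors)


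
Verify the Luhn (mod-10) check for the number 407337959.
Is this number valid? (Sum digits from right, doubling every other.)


Luhn sum = 44
44 mod 10 = 4

Invalid (Luhn sum mod 10 = 4)


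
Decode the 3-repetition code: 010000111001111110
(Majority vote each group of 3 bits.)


Groups: 010, 000, 111, 001, 111, 110
Majority votes: 001011

001011


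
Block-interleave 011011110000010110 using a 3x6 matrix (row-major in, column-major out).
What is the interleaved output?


Matrix:
  011011
  110000
  010110
Read columns: 010111100001101100

010111100001101100


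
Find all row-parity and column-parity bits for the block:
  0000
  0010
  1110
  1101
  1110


Row parities: 01111
Column parities: 1111

Row P: 01111, Col P: 1111, Corner: 0


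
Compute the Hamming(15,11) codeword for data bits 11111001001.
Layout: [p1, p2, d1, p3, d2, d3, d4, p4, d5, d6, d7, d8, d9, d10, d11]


Parity bits: p1=1, p2=0, p3=1, p4=1

101111111001001


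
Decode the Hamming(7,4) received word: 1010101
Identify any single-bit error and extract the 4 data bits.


Syndrome = 0: no error detected

Data: 1101 (no errors)


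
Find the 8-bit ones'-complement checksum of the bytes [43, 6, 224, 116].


Sum = 389 mod 256 = 133
Complement = 122

122


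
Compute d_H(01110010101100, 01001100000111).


XOR: 00111110101011
Count of 1s: 9

9


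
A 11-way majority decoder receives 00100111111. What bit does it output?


Ones: 7 out of 11
Threshold: 6

1 (7/11 voted 1)


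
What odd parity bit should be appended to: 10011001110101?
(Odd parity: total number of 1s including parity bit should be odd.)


Number of 1s in data: 8
Parity bit: 1

1


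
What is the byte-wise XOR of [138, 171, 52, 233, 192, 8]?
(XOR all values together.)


XOR chain: 138 ^ 171 ^ 52 ^ 233 ^ 192 ^ 8 = 52

52


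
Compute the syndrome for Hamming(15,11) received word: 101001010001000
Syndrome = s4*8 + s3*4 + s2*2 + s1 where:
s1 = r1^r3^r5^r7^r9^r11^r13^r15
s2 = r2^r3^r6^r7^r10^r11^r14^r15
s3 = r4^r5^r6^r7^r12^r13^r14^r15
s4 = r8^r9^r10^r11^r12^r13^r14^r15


s1=0, s2=0, s3=0, s4=0

Syndrome = 0 (no error)


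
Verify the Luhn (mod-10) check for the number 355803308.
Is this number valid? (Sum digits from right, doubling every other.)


Luhn sum = 33
33 mod 10 = 3

Invalid (Luhn sum mod 10 = 3)


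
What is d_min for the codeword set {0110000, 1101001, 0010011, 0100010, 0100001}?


Comparing all pairs, minimum distance: 2
Can detect 1 errors, correct 0 errors

2


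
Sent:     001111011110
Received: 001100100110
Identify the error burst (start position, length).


XOR: 000011111000

Burst at position 4, length 5


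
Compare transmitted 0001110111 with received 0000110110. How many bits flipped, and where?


XOR: 0001000001

2 error(s) at position(s): 3, 9


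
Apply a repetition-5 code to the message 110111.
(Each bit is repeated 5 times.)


Each bit -> 5 copies

111111111100000111111111111111


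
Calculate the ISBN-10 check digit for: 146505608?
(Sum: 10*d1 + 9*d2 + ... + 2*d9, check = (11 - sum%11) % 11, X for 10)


Weighted sum: 194
194 mod 11 = 7

Check digit: 4


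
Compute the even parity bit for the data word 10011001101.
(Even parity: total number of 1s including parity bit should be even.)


Number of 1s in data: 6
Parity bit: 0

0


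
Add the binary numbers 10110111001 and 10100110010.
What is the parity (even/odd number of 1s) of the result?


10110111001 = 1465
10100110010 = 1330
Sum = 2795 = 101011101011
1s count = 8

even parity (8 ones in 101011101011)


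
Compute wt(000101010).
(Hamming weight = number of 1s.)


Counting 1s in 000101010

3


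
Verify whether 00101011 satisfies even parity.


Number of 1s: 4

Yes, parity is correct (4 ones)


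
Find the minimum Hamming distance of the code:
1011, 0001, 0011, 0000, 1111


Comparing all pairs, minimum distance: 1
Can detect 0 errors, correct 0 errors

1


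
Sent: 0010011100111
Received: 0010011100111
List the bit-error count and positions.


XOR: 0000000000000

0 errors (received matches sent)


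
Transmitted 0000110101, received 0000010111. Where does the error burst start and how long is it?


XOR: 0000100010

Burst at position 4, length 5


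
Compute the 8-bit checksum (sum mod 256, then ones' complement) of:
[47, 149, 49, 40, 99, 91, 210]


Sum = 685 mod 256 = 173
Complement = 82

82


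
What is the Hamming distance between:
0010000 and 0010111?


XOR: 0000111
Count of 1s: 3

3


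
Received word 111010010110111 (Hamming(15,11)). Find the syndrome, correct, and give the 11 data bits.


Syndrome = 0: no error detected

Data: 11000110111 (no errors)


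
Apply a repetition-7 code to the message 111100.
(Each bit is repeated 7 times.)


Each bit -> 7 copies

111111111111111111111111111100000000000000
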